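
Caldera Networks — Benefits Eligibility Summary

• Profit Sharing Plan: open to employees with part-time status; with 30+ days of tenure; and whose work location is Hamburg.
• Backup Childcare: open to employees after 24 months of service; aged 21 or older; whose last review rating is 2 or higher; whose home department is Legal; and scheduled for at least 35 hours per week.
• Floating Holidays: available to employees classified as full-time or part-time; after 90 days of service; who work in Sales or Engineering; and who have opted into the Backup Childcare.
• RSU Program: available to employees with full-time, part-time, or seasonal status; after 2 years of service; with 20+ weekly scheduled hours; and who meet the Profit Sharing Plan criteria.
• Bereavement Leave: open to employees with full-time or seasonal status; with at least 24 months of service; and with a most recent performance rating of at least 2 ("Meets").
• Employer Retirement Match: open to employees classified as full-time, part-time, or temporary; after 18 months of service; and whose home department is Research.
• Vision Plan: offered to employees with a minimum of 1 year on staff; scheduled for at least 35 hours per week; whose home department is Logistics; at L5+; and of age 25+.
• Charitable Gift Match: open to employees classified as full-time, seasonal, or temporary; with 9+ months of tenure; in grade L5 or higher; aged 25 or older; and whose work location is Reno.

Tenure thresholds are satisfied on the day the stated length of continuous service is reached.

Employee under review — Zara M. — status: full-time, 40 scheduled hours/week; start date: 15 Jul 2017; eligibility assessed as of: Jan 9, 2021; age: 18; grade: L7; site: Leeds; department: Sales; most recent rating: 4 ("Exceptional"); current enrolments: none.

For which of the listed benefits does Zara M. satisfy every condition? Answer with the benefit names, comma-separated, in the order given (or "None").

Service from 15 Jul 2017 to Jan 9, 2021: 1274 days.
Profit Sharing Plan — status full-time ✗ (requires part-time) → not eligible.
Backup Childcare — service 1274 days ≥ 24 months (≈720 days) ✓; age 18 < 21 ✗ → not eligible.
Floating Holidays — status full-time ✓; service 1274 days ≥ 90 days ✓; dept Sales ✓; not enrolled in Backup Childcare ✗ → not eligible.
RSU Program — status full-time ✓; service 1274 days ≥ 2 years (≈730 days) ✓; 40 hrs/wk ≥ 20 ✓; not eligible for Profit Sharing Plan ✗ → not eligible.
Bereavement Leave — status full-time ✓; service 1274 days ≥ 24 months (≈720 days) ✓; rating 4 ≥ 2 ✓ → eligible.
Employer Retirement Match — status full-time ✓; service 1274 days ≥ 18 months (≈540 days) ✓; dept Sales ✗ → not eligible.
Vision Plan — service 1274 days ≥ 1 year (≈365 days) ✓; 40 hrs/wk ≥ 35 ✓; dept Sales ✗ → not eligible.
Charitable Gift Match — status full-time ✓; service 1274 days ≥ 9 months (≈270 days) ✓; grade L7 ≥ L5 ✓; age 18 < 25 ✗ → not eligible.

Bereavement Leave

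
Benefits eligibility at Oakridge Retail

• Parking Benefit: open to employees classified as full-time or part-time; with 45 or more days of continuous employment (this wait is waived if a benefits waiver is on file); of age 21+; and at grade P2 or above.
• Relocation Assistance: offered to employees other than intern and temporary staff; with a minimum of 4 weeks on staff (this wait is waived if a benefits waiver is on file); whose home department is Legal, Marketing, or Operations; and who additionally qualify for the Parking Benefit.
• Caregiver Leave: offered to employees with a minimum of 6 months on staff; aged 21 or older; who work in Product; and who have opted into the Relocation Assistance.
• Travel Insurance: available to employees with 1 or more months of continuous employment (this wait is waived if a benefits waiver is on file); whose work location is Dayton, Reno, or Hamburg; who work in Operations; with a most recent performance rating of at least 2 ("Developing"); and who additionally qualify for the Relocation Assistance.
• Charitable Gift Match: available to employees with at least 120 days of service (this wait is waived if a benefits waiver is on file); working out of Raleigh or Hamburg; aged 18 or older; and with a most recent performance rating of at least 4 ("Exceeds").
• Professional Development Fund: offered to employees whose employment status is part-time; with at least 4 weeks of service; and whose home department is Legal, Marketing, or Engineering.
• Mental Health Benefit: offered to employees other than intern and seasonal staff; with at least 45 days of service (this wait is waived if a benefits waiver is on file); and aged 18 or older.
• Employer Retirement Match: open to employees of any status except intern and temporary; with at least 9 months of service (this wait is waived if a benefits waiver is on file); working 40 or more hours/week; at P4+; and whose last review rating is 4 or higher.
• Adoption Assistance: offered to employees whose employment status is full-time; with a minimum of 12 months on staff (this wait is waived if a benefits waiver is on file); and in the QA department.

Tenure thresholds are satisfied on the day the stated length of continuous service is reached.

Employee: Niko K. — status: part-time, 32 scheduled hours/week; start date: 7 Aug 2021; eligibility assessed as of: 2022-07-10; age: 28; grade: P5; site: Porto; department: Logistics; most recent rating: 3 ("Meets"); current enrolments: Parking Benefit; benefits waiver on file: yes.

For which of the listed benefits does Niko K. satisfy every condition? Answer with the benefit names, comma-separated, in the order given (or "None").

Service from 7 Aug 2021 to 2022-07-10: 337 days.
Parking Benefit — status part-time ✓; benefits waiver on file ✓; age 28 ≥ 21 ✓; grade P5 ≥ P2 ✓ → eligible.
Relocation Assistance — status part-time ✓ (not excluded); benefits waiver on file ✓; dept Logistics ✗ → not eligible.
Caregiver Leave — service 337 days ≥ 6 months (≈180 days) ✓; age 28 ≥ 21 ✓; dept Logistics ✗ → not eligible.
Travel Insurance — benefits waiver on file ✓; site Porto ✗ (not Dayton, Reno, or Hamburg) → not eligible.
Charitable Gift Match — benefits waiver on file ✓; site Porto ✗ (not Raleigh or Hamburg) → not eligible.
Professional Development Fund — status part-time ✓; service 337 days ≥ 4 weeks (≈28 days) ✓; dept Logistics ✗ → not eligible.
Mental Health Benefit — status part-time ✓ (not excluded); benefits waiver on file ✓; age 28 ≥ 18 ✓ → eligible.
Employer Retirement Match — status part-time ✓ (not excluded); benefits waiver on file ✓; 32 hrs/wk < 40 ✗ → not eligible.
Adoption Assistance — status part-time ✗ (requires full-time) → not eligible.

Parking Benefit, Mental Health Benefit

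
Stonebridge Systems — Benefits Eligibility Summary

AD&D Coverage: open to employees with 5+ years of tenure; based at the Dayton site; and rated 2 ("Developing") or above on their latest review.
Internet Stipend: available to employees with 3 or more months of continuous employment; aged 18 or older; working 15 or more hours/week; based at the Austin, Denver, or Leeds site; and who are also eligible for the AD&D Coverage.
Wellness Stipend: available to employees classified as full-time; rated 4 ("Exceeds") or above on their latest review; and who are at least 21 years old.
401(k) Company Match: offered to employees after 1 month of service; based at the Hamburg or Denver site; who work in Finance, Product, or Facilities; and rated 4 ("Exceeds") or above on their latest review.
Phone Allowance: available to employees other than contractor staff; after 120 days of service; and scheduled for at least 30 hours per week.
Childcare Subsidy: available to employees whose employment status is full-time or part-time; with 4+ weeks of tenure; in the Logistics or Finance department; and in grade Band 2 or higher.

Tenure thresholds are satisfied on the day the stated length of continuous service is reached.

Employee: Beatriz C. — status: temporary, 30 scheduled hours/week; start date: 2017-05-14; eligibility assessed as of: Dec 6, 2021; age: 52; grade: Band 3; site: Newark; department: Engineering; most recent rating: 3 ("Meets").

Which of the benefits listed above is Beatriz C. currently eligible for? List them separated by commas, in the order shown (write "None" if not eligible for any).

Phone Allowance

Service from 2017-05-14 to Dec 6, 2021: 1667 days.
AD&D Coverage — service 1667 days < 5 years (≈1825 days) ✗ → not eligible.
Internet Stipend — service 1667 days ≥ 3 months (≈90 days) ✓; age 52 ≥ 18 ✓; 30 hrs/wk ≥ 15 ✓; site Newark ✗ (not Austin, Denver, or Leeds) → not eligible.
Wellness Stipend — status temporary ✗ (requires full-time) → not eligible.
401(k) Company Match — service 1667 days ≥ 1 month (≈30 days) ✓; site Newark ✗ (not Hamburg or Denver) → not eligible.
Phone Allowance — status temporary ✓ (not excluded); service 1667 days ≥ 120 days ✓; 30 hrs/wk ≥ 30 ✓ → eligible.
Childcare Subsidy — status temporary ✗ (requires full-time or part-time) → not eligible.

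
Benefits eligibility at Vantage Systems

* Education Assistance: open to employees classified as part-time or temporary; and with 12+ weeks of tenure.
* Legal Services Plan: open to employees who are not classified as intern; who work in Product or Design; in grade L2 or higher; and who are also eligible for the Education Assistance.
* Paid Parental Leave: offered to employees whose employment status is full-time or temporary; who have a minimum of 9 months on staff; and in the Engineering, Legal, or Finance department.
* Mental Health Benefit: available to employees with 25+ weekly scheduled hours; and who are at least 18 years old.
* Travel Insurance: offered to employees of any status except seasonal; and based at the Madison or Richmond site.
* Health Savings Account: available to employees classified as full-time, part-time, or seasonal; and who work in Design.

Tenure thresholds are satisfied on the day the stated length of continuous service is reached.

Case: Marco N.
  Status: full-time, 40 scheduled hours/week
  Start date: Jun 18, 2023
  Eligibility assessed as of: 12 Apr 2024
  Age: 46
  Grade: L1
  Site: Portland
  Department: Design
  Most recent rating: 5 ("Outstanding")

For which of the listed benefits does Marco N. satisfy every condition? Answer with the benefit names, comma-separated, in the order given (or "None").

Mental Health Benefit, Health Savings Account

Service from Jun 18, 2023 to 12 Apr 2024: 299 days.
Education Assistance — status full-time ✗ (requires part-time or temporary) → not eligible.
Legal Services Plan — status full-time ✓ (not excluded); dept Design ✓; grade L1 < L2 ✗ → not eligible.
Paid Parental Leave — status full-time ✓; service 299 days ≥ 9 months (≈270 days) ✓; dept Design ✗ → not eligible.
Mental Health Benefit — 40 hrs/wk ≥ 25 ✓; age 46 ≥ 18 ✓ → eligible.
Travel Insurance — status full-time ✓ (not excluded); site Portland ✗ (not Madison or Richmond) → not eligible.
Health Savings Account — status full-time ✓; dept Design ✓ → eligible.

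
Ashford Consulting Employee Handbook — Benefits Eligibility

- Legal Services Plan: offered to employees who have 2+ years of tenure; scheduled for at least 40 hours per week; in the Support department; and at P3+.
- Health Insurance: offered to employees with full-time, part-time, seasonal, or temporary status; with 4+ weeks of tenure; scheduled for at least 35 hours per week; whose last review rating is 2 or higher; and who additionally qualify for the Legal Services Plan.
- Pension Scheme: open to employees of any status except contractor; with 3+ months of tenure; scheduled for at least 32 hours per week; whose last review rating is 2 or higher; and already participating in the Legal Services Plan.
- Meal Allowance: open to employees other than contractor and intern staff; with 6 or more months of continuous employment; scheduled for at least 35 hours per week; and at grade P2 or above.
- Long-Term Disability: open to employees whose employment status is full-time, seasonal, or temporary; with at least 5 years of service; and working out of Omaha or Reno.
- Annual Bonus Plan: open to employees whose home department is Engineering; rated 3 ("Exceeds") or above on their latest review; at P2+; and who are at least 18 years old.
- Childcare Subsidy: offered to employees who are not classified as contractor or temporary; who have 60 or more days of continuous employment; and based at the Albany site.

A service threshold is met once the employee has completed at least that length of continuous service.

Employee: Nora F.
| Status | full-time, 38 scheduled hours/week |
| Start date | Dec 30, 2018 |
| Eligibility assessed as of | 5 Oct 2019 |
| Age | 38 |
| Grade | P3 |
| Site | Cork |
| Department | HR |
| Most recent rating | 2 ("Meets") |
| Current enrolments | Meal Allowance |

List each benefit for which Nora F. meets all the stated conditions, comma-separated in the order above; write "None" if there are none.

Meal Allowance

Service from Dec 30, 2018 to 5 Oct 2019: 279 days.
Legal Services Plan — service 279 days < 2 years (≈730 days) ✗ → not eligible.
Health Insurance — status full-time ✓; service 279 days ≥ 4 weeks (≈28 days) ✓; 38 hrs/wk ≥ 35 ✓; rating 2 ≥ 2 ✓; not eligible for Legal Services Plan ✗ → not eligible.
Pension Scheme — status full-time ✓ (not excluded); service 279 days ≥ 3 months (≈90 days) ✓; 38 hrs/wk ≥ 32 ✓; rating 2 ≥ 2 ✓; not enrolled in Legal Services Plan ✗ → not eligible.
Meal Allowance — status full-time ✓ (not excluded); service 279 days ≥ 6 months (≈180 days) ✓; 38 hrs/wk ≥ 35 ✓; grade P3 ≥ P2 ✓ → eligible.
Long-Term Disability — status full-time ✓; service 279 days < 5 years (≈1825 days) ✗ → not eligible.
Annual Bonus Plan — dept HR ✗ → not eligible.
Childcare Subsidy — status full-time ✓ (not excluded); service 279 days ≥ 60 days ✓; site Cork ✗ (not Albany) → not eligible.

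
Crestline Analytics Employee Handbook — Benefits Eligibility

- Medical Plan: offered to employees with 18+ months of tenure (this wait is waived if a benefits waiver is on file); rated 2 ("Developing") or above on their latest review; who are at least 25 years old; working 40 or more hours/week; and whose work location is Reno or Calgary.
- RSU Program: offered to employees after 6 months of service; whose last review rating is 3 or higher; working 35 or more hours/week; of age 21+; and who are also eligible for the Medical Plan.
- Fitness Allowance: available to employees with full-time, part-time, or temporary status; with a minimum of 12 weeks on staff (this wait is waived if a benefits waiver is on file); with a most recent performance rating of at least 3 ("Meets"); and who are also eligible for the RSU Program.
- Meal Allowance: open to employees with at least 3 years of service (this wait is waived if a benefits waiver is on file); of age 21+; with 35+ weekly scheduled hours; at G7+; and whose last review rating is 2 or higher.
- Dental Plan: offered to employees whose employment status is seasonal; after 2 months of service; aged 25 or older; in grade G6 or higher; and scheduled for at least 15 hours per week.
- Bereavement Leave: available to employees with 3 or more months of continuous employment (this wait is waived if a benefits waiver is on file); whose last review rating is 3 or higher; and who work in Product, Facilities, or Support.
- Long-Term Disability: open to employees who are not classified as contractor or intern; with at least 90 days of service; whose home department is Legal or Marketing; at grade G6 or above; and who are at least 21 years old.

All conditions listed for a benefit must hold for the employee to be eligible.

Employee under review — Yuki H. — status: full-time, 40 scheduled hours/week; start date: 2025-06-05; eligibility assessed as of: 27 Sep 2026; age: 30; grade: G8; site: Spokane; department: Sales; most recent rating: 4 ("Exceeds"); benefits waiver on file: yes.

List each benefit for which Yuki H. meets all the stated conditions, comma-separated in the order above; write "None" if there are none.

Service from 2025-06-05 to 27 Sep 2026: 479 days.
Medical Plan — benefits waiver on file ✓; rating 4 ≥ 2 ✓; age 30 ≥ 25 ✓; 40 hrs/wk ≥ 40 ✓; site Spokane ✗ (not Reno or Calgary) → not eligible.
RSU Program — service 479 days ≥ 6 months (≈180 days) ✓; rating 4 ≥ 3 ✓; 40 hrs/wk ≥ 35 ✓; age 30 ≥ 21 ✓; not eligible for Medical Plan ✗ → not eligible.
Fitness Allowance — status full-time ✓; benefits waiver on file ✓; rating 4 ≥ 3 ✓; not eligible for RSU Program ✗ → not eligible.
Meal Allowance — benefits waiver on file ✓; age 30 ≥ 21 ✓; 40 hrs/wk ≥ 35 ✓; grade G8 ≥ G7 ✓; rating 4 ≥ 2 ✓ → eligible.
Dental Plan — status full-time ✗ (requires seasonal) → not eligible.
Bereavement Leave — benefits waiver on file ✓; rating 4 ≥ 3 ✓; dept Sales ✗ → not eligible.
Long-Term Disability — status full-time ✓ (not excluded); service 479 days ≥ 90 days ✓; dept Sales ✗ → not eligible.

Meal Allowance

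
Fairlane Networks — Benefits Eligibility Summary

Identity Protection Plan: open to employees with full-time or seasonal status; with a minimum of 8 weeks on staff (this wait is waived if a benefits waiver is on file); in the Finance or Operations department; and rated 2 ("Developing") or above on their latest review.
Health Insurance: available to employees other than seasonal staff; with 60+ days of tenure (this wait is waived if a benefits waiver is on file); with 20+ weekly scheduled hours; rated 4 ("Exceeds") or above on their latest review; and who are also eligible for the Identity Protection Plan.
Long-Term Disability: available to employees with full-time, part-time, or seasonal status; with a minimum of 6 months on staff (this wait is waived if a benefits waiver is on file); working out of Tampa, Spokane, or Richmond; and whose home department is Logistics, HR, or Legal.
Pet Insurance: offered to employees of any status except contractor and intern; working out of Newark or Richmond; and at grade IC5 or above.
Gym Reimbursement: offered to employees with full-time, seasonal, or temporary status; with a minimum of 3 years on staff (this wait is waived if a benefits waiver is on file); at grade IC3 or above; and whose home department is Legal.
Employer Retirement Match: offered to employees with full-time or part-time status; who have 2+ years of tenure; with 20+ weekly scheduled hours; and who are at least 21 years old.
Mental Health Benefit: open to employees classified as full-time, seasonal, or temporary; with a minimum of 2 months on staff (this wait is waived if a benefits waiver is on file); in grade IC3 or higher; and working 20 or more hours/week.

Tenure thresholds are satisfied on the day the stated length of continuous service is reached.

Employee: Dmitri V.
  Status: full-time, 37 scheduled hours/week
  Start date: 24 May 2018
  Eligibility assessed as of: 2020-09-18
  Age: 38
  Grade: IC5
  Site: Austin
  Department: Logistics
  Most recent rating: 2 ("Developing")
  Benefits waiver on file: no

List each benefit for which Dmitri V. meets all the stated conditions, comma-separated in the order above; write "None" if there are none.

Service from 24 May 2018 to 2020-09-18: 848 days.
Identity Protection Plan — status full-time ✓; no waiver, service 848 days ≥ 8 weeks (≈56 days) ✓; dept Logistics ✗ → not eligible.
Health Insurance — status full-time ✓ (not excluded); no waiver, service 848 days ≥ 60 days ✓; 37 hrs/wk ≥ 20 ✓; rating 2 < 4 ✗ → not eligible.
Long-Term Disability — status full-time ✓; no waiver, service 848 days ≥ 6 months (≈180 days) ✓; site Austin ✗ (not Tampa, Spokane, or Richmond) → not eligible.
Pet Insurance — status full-time ✓ (not excluded); site Austin ✗ (not Newark or Richmond) → not eligible.
Gym Reimbursement — status full-time ✓; no waiver, service 848 days < 3 years (≈1095 days) ✗ → not eligible.
Employer Retirement Match — status full-time ✓; service 848 days ≥ 2 years (≈730 days) ✓; 37 hrs/wk ≥ 20 ✓; age 38 ≥ 21 ✓ → eligible.
Mental Health Benefit — status full-time ✓; no waiver, service 848 days ≥ 2 months (≈60 days) ✓; grade IC5 ≥ IC3 ✓; 37 hrs/wk ≥ 20 ✓ → eligible.

Employer Retirement Match, Mental Health Benefit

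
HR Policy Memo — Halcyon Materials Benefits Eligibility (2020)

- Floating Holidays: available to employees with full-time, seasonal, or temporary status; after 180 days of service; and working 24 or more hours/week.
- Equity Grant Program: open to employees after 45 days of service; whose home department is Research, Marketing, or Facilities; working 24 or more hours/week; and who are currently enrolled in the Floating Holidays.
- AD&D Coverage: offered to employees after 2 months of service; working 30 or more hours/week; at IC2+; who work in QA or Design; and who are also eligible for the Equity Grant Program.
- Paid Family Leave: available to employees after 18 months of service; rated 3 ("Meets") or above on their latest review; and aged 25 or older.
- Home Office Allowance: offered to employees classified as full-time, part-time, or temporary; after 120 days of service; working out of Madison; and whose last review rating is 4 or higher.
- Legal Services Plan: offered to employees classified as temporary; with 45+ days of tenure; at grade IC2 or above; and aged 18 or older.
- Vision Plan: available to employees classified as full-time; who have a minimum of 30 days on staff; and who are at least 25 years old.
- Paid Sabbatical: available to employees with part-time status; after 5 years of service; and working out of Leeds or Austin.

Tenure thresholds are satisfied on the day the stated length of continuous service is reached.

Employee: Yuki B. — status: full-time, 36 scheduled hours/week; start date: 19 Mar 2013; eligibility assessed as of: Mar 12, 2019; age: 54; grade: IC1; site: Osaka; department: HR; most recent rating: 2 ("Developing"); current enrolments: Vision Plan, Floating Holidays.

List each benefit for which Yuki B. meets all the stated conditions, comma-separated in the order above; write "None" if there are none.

Service from 19 Mar 2013 to Mar 12, 2019: 2184 days.
Floating Holidays — status full-time ✓; service 2184 days ≥ 180 days ✓; 36 hrs/wk ≥ 24 ✓ → eligible.
Equity Grant Program — service 2184 days ≥ 45 days ✓; dept HR ✗ → not eligible.
AD&D Coverage — service 2184 days ≥ 2 months (≈60 days) ✓; 36 hrs/wk ≥ 30 ✓; grade IC1 < IC2 ✗ → not eligible.
Paid Family Leave — service 2184 days ≥ 18 months (≈540 days) ✓; rating 2 < 3 ✗ → not eligible.
Home Office Allowance — status full-time ✓; service 2184 days ≥ 120 days ✓; site Osaka ✗ (not Madison) → not eligible.
Legal Services Plan — status full-time ✗ (requires temporary) → not eligible.
Vision Plan — status full-time ✓; service 2184 days ≥ 30 days ✓; age 54 ≥ 25 ✓ → eligible.
Paid Sabbatical — status full-time ✗ (requires part-time) → not eligible.

Floating Holidays, Vision Plan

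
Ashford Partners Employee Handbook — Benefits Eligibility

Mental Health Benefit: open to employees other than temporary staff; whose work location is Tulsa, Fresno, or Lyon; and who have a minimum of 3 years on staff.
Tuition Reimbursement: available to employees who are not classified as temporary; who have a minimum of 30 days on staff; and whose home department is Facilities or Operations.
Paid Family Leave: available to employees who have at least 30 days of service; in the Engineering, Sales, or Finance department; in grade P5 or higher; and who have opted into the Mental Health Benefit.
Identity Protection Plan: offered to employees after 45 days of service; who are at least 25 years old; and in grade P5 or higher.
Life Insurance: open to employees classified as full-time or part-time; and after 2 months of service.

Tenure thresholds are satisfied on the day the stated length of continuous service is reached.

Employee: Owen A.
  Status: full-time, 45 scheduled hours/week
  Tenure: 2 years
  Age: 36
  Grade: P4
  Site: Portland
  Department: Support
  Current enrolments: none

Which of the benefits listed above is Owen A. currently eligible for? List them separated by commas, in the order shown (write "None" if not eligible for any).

Life Insurance

Mental Health Benefit — status full-time ✓ (not excluded); site Portland ✗ (not Tulsa, Fresno, or Lyon) → not eligible.
Tuition Reimbursement — status full-time ✓ (not excluded); service 2 years ≥ 30 days ✓; dept Support ✗ → not eligible.
Paid Family Leave — service 2 years ≥ 30 days ✓; dept Support ✗ → not eligible.
Identity Protection Plan — service 2 years ≥ 45 days ✓; age 36 ≥ 25 ✓; grade P4 < P5 ✗ → not eligible.
Life Insurance — status full-time ✓; service 2 years ≥ 2 months (≈60 days) ✓ → eligible.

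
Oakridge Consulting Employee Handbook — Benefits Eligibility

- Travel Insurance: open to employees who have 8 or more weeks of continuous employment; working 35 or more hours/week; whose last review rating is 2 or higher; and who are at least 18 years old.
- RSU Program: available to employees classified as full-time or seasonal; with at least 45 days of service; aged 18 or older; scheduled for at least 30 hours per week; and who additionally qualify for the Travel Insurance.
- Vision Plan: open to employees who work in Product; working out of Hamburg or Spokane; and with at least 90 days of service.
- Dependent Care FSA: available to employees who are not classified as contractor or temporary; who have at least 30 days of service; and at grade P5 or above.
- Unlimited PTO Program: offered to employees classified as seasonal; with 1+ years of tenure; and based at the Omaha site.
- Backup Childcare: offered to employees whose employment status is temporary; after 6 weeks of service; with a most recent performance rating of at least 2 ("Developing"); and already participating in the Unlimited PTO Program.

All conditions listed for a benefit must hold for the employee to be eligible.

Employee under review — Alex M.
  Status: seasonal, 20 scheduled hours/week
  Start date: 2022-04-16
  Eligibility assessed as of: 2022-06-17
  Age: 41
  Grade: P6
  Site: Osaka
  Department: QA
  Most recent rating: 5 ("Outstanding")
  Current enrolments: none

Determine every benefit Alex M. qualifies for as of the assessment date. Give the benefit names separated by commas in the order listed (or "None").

Service from 2022-04-16 to 2022-06-17: 62 days.
Travel Insurance — service 62 days ≥ 8 weeks (≈56 days) ✓; 20 hrs/wk < 35 ✗ → not eligible.
RSU Program — status seasonal ✓; service 62 days ≥ 45 days ✓; age 41 ≥ 18 ✓; 20 hrs/wk < 30 ✗ → not eligible.
Vision Plan — dept QA ✗ → not eligible.
Dependent Care FSA — status seasonal ✓ (not excluded); service 62 days ≥ 30 days ✓; grade P6 ≥ P5 ✓ → eligible.
Unlimited PTO Program — status seasonal ✓; service 62 days < 1 year (≈365 days) ✗ → not eligible.
Backup Childcare — status seasonal ✗ (requires temporary) → not eligible.

Dependent Care FSA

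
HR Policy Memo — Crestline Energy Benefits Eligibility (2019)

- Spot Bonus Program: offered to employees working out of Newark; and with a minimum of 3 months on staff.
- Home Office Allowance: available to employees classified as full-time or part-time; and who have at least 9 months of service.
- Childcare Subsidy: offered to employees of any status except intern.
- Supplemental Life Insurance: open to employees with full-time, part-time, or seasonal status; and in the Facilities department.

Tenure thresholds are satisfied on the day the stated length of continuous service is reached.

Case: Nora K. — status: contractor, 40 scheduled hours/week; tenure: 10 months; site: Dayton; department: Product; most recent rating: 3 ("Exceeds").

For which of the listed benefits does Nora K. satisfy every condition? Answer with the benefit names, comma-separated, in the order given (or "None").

Spot Bonus Program — site Dayton ✗ (not Newark) → not eligible.
Home Office Allowance — status contractor ✗ (requires full-time or part-time) → not eligible.
Childcare Subsidy — status contractor ✓ (not excluded) → eligible.
Supplemental Life Insurance — status contractor ✗ (requires full-time, part-time, or seasonal) → not eligible.

Childcare Subsidy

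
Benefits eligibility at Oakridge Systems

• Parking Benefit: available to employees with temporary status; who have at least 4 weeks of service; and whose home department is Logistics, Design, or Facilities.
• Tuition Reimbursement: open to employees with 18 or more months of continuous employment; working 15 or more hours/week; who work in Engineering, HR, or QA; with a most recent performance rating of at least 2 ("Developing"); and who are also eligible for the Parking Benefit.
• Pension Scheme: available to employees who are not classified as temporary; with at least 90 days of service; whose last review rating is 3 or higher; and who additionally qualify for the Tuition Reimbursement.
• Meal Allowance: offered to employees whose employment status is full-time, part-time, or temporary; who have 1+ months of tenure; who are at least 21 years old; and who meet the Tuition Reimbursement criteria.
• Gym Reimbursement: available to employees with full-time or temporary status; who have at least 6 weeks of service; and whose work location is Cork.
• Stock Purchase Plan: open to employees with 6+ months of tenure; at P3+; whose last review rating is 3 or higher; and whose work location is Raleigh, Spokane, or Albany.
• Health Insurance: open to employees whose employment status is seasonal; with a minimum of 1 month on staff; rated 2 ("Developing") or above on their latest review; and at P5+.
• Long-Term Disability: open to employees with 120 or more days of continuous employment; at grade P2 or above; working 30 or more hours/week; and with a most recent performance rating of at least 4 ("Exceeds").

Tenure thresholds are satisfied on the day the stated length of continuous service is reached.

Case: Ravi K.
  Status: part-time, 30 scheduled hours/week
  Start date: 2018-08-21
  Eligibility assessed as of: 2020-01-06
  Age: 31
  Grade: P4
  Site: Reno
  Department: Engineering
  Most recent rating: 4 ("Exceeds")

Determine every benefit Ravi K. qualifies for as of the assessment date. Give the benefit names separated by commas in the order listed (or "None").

Long-Term Disability

Service from 2018-08-21 to 2020-01-06: 503 days.
Parking Benefit — status part-time ✗ (requires temporary) → not eligible.
Tuition Reimbursement — service 503 days < 18 months (≈540 days) ✗ → not eligible.
Pension Scheme — status part-time ✓ (not excluded); service 503 days ≥ 90 days ✓; rating 4 ≥ 3 ✓; not eligible for Tuition Reimbursement ✗ → not eligible.
Meal Allowance — status part-time ✓; service 503 days ≥ 1 month (≈30 days) ✓; age 31 ≥ 21 ✓; not eligible for Tuition Reimbursement ✗ → not eligible.
Gym Reimbursement — status part-time ✗ (requires full-time or temporary) → not eligible.
Stock Purchase Plan — service 503 days ≥ 6 months (≈180 days) ✓; grade P4 ≥ P3 ✓; rating 4 ≥ 3 ✓; site Reno ✗ (not Raleigh, Spokane, or Albany) → not eligible.
Health Insurance — status part-time ✗ (requires seasonal) → not eligible.
Long-Term Disability — service 503 days ≥ 120 days ✓; grade P4 ≥ P2 ✓; 30 hrs/wk ≥ 30 ✓; rating 4 ≥ 4 ✓ → eligible.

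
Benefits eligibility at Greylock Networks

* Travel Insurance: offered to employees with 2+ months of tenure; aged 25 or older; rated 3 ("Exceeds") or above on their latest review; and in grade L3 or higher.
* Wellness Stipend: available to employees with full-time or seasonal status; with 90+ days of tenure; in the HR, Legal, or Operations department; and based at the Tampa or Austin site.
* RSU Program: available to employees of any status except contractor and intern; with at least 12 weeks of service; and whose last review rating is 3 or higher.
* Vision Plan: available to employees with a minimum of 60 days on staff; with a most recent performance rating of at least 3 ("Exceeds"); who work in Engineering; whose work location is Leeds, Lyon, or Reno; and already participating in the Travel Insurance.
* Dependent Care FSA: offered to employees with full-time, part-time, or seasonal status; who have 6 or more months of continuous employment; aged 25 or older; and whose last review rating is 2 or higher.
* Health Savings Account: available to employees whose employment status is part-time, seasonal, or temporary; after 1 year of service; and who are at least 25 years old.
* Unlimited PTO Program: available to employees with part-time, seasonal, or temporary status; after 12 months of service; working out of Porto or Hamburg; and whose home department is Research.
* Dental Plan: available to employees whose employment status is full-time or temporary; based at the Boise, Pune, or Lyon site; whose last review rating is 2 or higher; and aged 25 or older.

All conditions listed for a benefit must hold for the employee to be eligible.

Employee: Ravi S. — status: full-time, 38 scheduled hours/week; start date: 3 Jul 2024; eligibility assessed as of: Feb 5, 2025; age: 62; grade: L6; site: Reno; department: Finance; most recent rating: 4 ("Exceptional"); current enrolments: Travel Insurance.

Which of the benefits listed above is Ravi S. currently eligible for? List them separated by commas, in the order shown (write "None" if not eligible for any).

Travel Insurance, RSU Program, Dependent Care FSA

Service from 3 Jul 2024 to Feb 5, 2025: 217 days.
Travel Insurance — service 217 days ≥ 2 months (≈60 days) ✓; age 62 ≥ 25 ✓; rating 4 ≥ 3 ✓; grade L6 ≥ L3 ✓ → eligible.
Wellness Stipend — status full-time ✓; service 217 days ≥ 90 days ✓; dept Finance ✗ → not eligible.
RSU Program — status full-time ✓ (not excluded); service 217 days ≥ 12 weeks (≈84 days) ✓; rating 4 ≥ 3 ✓ → eligible.
Vision Plan — service 217 days ≥ 60 days ✓; rating 4 ≥ 3 ✓; dept Finance ✗ → not eligible.
Dependent Care FSA — status full-time ✓; service 217 days ≥ 6 months (≈180 days) ✓; age 62 ≥ 25 ✓; rating 4 ≥ 2 ✓ → eligible.
Health Savings Account — status full-time ✗ (requires part-time, seasonal, or temporary) → not eligible.
Unlimited PTO Program — status full-time ✗ (requires part-time, seasonal, or temporary) → not eligible.
Dental Plan — status full-time ✓; site Reno ✗ (not Boise, Pune, or Lyon) → not eligible.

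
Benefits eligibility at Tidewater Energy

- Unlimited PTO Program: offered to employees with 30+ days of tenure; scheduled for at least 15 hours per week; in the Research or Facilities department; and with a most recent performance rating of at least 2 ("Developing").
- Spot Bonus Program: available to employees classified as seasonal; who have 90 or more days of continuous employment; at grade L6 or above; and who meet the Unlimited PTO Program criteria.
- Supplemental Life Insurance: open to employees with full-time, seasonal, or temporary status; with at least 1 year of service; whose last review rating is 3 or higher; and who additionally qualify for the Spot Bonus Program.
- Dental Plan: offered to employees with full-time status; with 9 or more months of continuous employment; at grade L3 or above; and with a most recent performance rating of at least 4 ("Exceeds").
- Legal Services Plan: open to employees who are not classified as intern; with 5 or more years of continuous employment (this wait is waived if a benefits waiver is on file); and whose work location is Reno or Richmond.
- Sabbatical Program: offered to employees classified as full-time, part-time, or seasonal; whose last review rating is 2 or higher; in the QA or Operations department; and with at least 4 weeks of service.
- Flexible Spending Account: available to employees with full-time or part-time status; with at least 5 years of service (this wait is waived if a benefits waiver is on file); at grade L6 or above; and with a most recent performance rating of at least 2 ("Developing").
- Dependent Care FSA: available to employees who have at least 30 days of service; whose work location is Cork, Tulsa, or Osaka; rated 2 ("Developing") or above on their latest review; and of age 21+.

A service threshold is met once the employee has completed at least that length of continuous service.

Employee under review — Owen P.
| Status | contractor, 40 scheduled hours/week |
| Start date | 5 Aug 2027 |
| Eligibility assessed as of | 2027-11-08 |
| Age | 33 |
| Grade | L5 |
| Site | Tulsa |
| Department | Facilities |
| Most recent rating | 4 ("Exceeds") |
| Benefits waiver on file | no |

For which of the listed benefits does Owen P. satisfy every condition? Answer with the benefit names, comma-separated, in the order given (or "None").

Service from 5 Aug 2027 to 2027-11-08: 95 days.
Unlimited PTO Program — service 95 days ≥ 30 days ✓; 40 hrs/wk ≥ 15 ✓; dept Facilities ✓; rating 4 ≥ 2 ✓ → eligible.
Spot Bonus Program — status contractor ✗ (requires seasonal) → not eligible.
Supplemental Life Insurance — status contractor ✗ (requires full-time, seasonal, or temporary) → not eligible.
Dental Plan — status contractor ✗ (requires full-time) → not eligible.
Legal Services Plan — status contractor ✓ (not excluded); no waiver, service 95 days < 5 years (≈1825 days) ✗ → not eligible.
Sabbatical Program — status contractor ✗ (requires full-time, part-time, or seasonal) → not eligible.
Flexible Spending Account — status contractor ✗ (requires full-time or part-time) → not eligible.
Dependent Care FSA — service 95 days ≥ 30 days ✓; site Tulsa ✓; rating 4 ≥ 2 ✓; age 33 ≥ 21 ✓ → eligible.

Unlimited PTO Program, Dependent Care FSA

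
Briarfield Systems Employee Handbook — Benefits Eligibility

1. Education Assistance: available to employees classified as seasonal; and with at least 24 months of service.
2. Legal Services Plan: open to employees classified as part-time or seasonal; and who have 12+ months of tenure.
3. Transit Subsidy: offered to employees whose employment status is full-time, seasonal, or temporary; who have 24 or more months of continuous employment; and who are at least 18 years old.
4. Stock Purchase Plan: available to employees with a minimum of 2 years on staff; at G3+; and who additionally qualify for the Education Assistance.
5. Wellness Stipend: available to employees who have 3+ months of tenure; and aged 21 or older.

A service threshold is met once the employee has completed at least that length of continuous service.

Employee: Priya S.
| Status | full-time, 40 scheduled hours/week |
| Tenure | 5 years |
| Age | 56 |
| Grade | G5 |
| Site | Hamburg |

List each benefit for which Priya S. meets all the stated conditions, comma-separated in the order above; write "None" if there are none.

Transit Subsidy, Wellness Stipend

Education Assistance — status full-time ✗ (requires seasonal) → not eligible.
Legal Services Plan — status full-time ✗ (requires part-time or seasonal) → not eligible.
Transit Subsidy — status full-time ✓; service 5 years ≥ 24 months (≈720 days) ✓; age 56 ≥ 18 ✓ → eligible.
Stock Purchase Plan — service 5 years ≥ 2 years ✓; grade G5 ≥ G3 ✓; not eligible for Education Assistance ✗ → not eligible.
Wellness Stipend — service 5 years ≥ 3 months (≈90 days) ✓; age 56 ≥ 21 ✓ → eligible.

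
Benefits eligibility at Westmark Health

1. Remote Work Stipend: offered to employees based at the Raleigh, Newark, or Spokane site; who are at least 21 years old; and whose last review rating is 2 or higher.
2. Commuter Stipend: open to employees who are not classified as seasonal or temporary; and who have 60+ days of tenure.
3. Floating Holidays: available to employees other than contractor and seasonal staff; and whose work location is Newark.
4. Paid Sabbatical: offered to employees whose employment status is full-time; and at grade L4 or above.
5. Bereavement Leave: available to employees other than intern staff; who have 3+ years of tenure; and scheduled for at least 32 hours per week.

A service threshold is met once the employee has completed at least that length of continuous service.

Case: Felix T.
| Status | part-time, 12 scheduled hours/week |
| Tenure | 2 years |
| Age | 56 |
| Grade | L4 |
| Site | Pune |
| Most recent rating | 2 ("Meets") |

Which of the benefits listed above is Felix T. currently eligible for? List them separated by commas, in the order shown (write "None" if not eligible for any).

Remote Work Stipend — site Pune ✗ (not Raleigh, Newark, or Spokane) → not eligible.
Commuter Stipend — status part-time ✓ (not excluded); service 2 years ≥ 60 days ✓ → eligible.
Floating Holidays — status part-time ✓ (not excluded); site Pune ✗ (not Newark) → not eligible.
Paid Sabbatical — status part-time ✗ (requires full-time) → not eligible.
Bereavement Leave — status part-time ✓ (not excluded); service 2 years < 3 years ✗ → not eligible.

Commuter Stipend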